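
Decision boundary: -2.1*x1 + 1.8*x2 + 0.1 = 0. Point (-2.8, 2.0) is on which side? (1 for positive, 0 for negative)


Compute -2.1 * -2.8 + 1.8 * 2.0 + 0.1
= 5.88 + 3.6 + 0.1
= 9.58
Since 9.58 >= 0, the point is on the positive side.

1


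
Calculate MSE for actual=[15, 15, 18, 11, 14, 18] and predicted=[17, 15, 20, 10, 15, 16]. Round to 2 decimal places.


Differences: [-2, 0, -2, 1, -1, 2]
Squared errors: [4, 0, 4, 1, 1, 4]
Sum of squared errors = 14
MSE = 14 / 6 = 2.33

2.33


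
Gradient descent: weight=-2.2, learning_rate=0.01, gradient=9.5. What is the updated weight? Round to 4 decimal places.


w_new = w_old - lr * gradient
= -2.2 - 0.01 * 9.5
= -2.2 - (0.095)
= -2.2950

-2.2950


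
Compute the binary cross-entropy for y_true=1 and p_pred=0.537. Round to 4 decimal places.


For y=1: Loss = -log(p)
= -log(0.537)
= -(-0.6218)
= 0.6218

0.6218


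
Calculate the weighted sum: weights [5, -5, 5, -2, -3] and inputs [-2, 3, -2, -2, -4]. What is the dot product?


Element-wise products:
5 * -2 = -10
-5 * 3 = -15
5 * -2 = -10
-2 * -2 = 4
-3 * -4 = 12
Sum = -10 + -15 + -10 + 4 + 12
= -19

-19


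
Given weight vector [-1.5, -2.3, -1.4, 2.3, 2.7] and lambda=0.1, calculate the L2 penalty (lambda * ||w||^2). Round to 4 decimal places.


Squaring each weight:
(-1.5)^2 = 2.25
(-2.3)^2 = 5.29
(-1.4)^2 = 1.96
2.3^2 = 5.29
2.7^2 = 7.29
Sum of squares = 22.08
Penalty = 0.1 * 22.08 = 2.2080

2.2080


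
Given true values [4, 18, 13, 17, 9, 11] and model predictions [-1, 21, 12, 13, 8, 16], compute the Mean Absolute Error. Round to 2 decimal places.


Absolute errors: [5, 3, 1, 4, 1, 5]
Sum of absolute errors = 19
MAE = 19 / 6 = 3.17

3.17


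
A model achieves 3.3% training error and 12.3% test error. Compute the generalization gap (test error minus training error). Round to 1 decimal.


Generalization gap = test_error - train_error
= 12.3 - 3.3
= 9.0%
A moderate gap.

9.0


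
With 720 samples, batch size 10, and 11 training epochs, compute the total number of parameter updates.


Iterations per epoch = 720 / 10 = 72
Total updates = iterations_per_epoch * epochs
= 72 * 11
= 792

792


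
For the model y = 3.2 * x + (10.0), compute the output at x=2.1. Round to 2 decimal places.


y = 3.2 * 2.1 + (10.0)
= 6.72 + (10.0)
= 16.72

16.72


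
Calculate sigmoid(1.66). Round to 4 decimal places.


sigmoid(z) = 1 / (1 + exp(-z))
exp(-(1.66)) = exp(-1.66) = 0.1901
1 + 0.1901 = 1.1901
1 / 1.1901 = 0.8402

0.8402


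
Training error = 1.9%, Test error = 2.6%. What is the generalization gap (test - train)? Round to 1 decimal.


Generalization gap = test_error - train_error
= 2.6 - 1.9
= 0.7%
A small gap suggests good generalization.

0.7


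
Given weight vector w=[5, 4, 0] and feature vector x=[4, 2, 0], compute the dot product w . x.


Element-wise products:
5 * 4 = 20
4 * 2 = 8
0 * 0 = 0
Sum = 20 + 8 + 0
= 28

28


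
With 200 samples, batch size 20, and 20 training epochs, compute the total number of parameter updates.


Iterations per epoch = 200 / 20 = 10
Total updates = iterations_per_epoch * epochs
= 10 * 20
= 200

200


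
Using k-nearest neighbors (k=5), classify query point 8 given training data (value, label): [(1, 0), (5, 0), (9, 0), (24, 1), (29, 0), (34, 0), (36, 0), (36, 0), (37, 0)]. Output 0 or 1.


Distances from query 8:
Point 9 (class 0): distance = 1
Point 5 (class 0): distance = 3
Point 1 (class 0): distance = 7
Point 24 (class 1): distance = 16
Point 29 (class 0): distance = 21
K=5 nearest neighbors: classes = [0, 0, 0, 1, 0]
Votes for class 1: 1 / 5
Majority vote => class 0

0


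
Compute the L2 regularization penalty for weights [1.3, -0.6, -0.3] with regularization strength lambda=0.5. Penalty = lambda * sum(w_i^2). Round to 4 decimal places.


Squaring each weight:
1.3^2 = 1.69
(-0.6)^2 = 0.36
(-0.3)^2 = 0.09
Sum of squares = 2.14
Penalty = 0.5 * 2.14 = 1.0700

1.0700


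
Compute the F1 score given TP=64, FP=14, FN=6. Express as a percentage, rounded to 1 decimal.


Precision = TP / (TP + FP) = 64 / 78 = 0.8205
Recall = TP / (TP + FN) = 64 / 70 = 0.9143
F1 = 2 * P * R / (P + R)
= 2 * 0.8205 * 0.9143 / (0.8205 + 0.9143)
= 1.5004 / 1.7348
= 0.8649
As percentage: 86.5%

86.5


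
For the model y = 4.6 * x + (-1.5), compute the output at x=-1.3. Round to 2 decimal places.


y = 4.6 * -1.3 + (-1.5)
= -5.98 + (-1.5)
= -7.48

-7.48


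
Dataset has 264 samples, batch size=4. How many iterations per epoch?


Iterations per epoch = dataset_size / batch_size
= 264 / 4
= 66

66


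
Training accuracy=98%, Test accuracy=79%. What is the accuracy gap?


Gap = train_accuracy - test_accuracy
= 98 - 79
= 19%
This gap suggests the model is overfitting.

19


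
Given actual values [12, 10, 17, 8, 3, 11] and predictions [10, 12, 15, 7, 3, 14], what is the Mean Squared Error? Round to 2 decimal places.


Differences: [2, -2, 2, 1, 0, -3]
Squared errors: [4, 4, 4, 1, 0, 9]
Sum of squared errors = 22
MSE = 22 / 6 = 3.67

3.67


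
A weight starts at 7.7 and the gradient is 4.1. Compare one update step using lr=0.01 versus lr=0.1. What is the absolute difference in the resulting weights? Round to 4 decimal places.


With lr=0.01: w_new = 7.7 - 0.01 * 4.1 = 7.659
With lr=0.1: w_new = 7.7 - 0.1 * 4.1 = 7.29
Absolute difference = |7.659 - 7.29|
= 0.3690

0.3690


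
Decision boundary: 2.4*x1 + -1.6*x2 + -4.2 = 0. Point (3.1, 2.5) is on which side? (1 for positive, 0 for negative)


Compute 2.4 * 3.1 + -1.6 * 2.5 + -4.2
= 7.44 + -4.0 + -4.2
= -0.76
Since -0.76 < 0, the point is on the negative side.

0


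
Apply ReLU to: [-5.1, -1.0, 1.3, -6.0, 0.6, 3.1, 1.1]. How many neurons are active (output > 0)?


ReLU(x) = max(0, x) for each element:
ReLU(-5.1) = 0
ReLU(-1.0) = 0
ReLU(1.3) = 1.3
ReLU(-6.0) = 0
ReLU(0.6) = 0.6
ReLU(3.1) = 3.1
ReLU(1.1) = 1.1
Active neurons (>0): 4

4


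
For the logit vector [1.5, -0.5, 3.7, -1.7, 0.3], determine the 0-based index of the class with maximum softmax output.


Softmax is a monotonic transformation, so it preserves the argmax.
We need to find the index of the maximum logit.
Index 0: 1.5
Index 1: -0.5
Index 2: 3.7
Index 3: -1.7
Index 4: 0.3
Maximum logit = 3.7 at index 2

2


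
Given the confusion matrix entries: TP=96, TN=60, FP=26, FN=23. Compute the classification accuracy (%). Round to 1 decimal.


Accuracy = (TP + TN) / (TP + TN + FP + FN) * 100
= (96 + 60) / (96 + 60 + 26 + 23)
= 156 / 205
= 0.761
= 76.1%

76.1


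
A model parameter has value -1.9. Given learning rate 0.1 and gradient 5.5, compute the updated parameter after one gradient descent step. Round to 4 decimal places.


w_new = w_old - lr * gradient
= -1.9 - 0.1 * 5.5
= -1.9 - (0.55)
= -2.4500

-2.4500


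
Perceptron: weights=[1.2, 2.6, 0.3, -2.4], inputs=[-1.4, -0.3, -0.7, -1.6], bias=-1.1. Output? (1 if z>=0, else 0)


z = w . x + b
= 1.2*-1.4 + 2.6*-0.3 + 0.3*-0.7 + -2.4*-1.6 + -1.1
= -1.68 + -0.78 + -0.21 + 3.84 + -1.1
= 1.17 + -1.1
= 0.07
Since z = 0.07 >= 0, output = 1

1


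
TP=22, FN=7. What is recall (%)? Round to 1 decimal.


Recall = TP / (TP + FN) * 100
= 22 / (22 + 7)
= 22 / 29
= 0.7586
= 75.9%

75.9


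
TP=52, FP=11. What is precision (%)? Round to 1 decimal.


Precision = TP / (TP + FP) * 100
= 52 / (52 + 11)
= 52 / 63
= 0.8254
= 82.5%

82.5


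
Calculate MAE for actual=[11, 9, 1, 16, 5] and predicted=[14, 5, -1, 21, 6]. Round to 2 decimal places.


Absolute errors: [3, 4, 2, 5, 1]
Sum of absolute errors = 15
MAE = 15 / 5 = 3.00

3.00


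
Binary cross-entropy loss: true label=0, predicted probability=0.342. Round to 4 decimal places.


For y=0: Loss = -log(1-p)
= -log(1 - 0.342)
= -log(0.658)
= -(-0.4186)
= 0.4186

0.4186


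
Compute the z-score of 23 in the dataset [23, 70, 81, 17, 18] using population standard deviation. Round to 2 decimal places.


Mean = (23 + 70 + 81 + 17 + 18) / 5 = 41.8
Variance = sum((x_i - mean)^2) / n = 773.36
Std = sqrt(773.36) = 27.8094
Z = (x - mean) / std
= (23 - 41.8) / 27.8094
= -18.8 / 27.8094
= -0.68

-0.68


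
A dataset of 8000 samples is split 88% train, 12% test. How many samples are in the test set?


Train samples = 8000 * 88% = 7040
Test samples = 8000 - 7040
= 960

960


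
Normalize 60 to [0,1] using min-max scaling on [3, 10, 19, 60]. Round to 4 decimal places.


Min = 3, Max = 60
Range = 60 - 3 = 57
Scaled = (x - min) / (max - min)
= (60 - 3) / 57
= 57 / 57
= 1.0000

1.0000


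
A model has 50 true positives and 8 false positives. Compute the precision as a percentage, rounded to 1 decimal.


Precision = TP / (TP + FP) * 100
= 50 / (50 + 8)
= 50 / 58
= 0.8621
= 86.2%

86.2


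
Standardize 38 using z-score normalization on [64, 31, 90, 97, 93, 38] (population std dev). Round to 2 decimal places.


Mean = (64 + 31 + 90 + 97 + 93 + 38) / 6 = 68.8333
Variance = sum((x_i - mean)^2) / n = 705.1389
Std = sqrt(705.1389) = 26.5545
Z = (x - mean) / std
= (38 - 68.8333) / 26.5545
= -30.8333 / 26.5545
= -1.16

-1.16


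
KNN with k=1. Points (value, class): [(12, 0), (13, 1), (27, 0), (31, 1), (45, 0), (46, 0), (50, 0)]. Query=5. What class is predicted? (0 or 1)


Distances from query 5:
Point 12 (class 0): distance = 7
K=1 nearest neighbors: classes = [0]
Votes for class 1: 0 / 1
Majority vote => class 0

0


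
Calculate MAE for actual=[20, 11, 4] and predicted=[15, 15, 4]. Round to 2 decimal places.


Absolute errors: [5, 4, 0]
Sum of absolute errors = 9
MAE = 9 / 3 = 3.00

3.00


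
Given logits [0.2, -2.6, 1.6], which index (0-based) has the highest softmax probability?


Softmax is a monotonic transformation, so it preserves the argmax.
We need to find the index of the maximum logit.
Index 0: 0.2
Index 1: -2.6
Index 2: 1.6
Maximum logit = 1.6 at index 2

2


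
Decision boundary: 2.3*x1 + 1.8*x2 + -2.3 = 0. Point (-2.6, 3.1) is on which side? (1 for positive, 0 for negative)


Compute 2.3 * -2.6 + 1.8 * 3.1 + -2.3
= -5.98 + 5.58 + -2.3
= -2.7
Since -2.7 < 0, the point is on the negative side.

0


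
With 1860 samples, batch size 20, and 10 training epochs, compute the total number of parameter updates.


Iterations per epoch = 1860 / 20 = 93
Total updates = iterations_per_epoch * epochs
= 93 * 10
= 930

930


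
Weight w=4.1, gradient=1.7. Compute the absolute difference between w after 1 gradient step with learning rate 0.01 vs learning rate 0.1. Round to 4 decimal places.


With lr=0.01: w_new = 4.1 - 0.01 * 1.7 = 4.083
With lr=0.1: w_new = 4.1 - 0.1 * 1.7 = 3.93
Absolute difference = |4.083 - 3.93|
= 0.1530

0.1530


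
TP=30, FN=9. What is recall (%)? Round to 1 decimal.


Recall = TP / (TP + FN) * 100
= 30 / (30 + 9)
= 30 / 39
= 0.7692
= 76.9%

76.9


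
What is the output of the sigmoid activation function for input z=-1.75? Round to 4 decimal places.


sigmoid(z) = 1 / (1 + exp(-z))
exp(-(-1.75)) = exp(1.75) = 5.7546
1 + 5.7546 = 6.7546
1 / 6.7546 = 0.1480

0.1480


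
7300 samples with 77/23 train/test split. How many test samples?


Train samples = 7300 * 77% = 5621
Test samples = 7300 - 5621
= 1679

1679


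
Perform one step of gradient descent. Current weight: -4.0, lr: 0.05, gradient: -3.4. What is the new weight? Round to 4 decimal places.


w_new = w_old - lr * gradient
= -4.0 - 0.05 * -3.4
= -4.0 - (-0.17)
= -3.8300

-3.8300


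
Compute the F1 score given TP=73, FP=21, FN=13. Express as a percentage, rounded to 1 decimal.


Precision = TP / (TP + FP) = 73 / 94 = 0.7766
Recall = TP / (TP + FN) = 73 / 86 = 0.8488
F1 = 2 * P * R / (P + R)
= 2 * 0.7766 * 0.8488 / (0.7766 + 0.8488)
= 1.3184 / 1.6254
= 0.8111
As percentage: 81.1%

81.1


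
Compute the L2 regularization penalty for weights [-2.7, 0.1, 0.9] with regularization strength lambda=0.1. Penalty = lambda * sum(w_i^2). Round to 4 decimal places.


Squaring each weight:
(-2.7)^2 = 7.29
0.1^2 = 0.01
0.9^2 = 0.81
Sum of squares = 8.11
Penalty = 0.1 * 8.11 = 0.8110

0.8110


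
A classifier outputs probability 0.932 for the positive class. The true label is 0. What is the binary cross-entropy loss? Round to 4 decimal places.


For y=0: Loss = -log(1-p)
= -log(1 - 0.932)
= -log(0.068)
= -(-2.6882)
= 2.6882

2.6882


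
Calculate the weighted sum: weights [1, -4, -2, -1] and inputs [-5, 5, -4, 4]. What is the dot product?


Element-wise products:
1 * -5 = -5
-4 * 5 = -20
-2 * -4 = 8
-1 * 4 = -4
Sum = -5 + -20 + 8 + -4
= -21

-21


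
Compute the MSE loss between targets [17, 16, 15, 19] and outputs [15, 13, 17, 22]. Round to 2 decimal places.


Differences: [2, 3, -2, -3]
Squared errors: [4, 9, 4, 9]
Sum of squared errors = 26
MSE = 26 / 4 = 6.50

6.50


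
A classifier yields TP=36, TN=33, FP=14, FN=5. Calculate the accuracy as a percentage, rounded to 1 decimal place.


Accuracy = (TP + TN) / (TP + TN + FP + FN) * 100
= (36 + 33) / (36 + 33 + 14 + 5)
= 69 / 88
= 0.7841
= 78.4%

78.4


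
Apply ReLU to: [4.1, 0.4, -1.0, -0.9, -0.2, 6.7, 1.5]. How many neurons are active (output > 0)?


ReLU(x) = max(0, x) for each element:
ReLU(4.1) = 4.1
ReLU(0.4) = 0.4
ReLU(-1.0) = 0
ReLU(-0.9) = 0
ReLU(-0.2) = 0
ReLU(6.7) = 6.7
ReLU(1.5) = 1.5
Active neurons (>0): 4

4


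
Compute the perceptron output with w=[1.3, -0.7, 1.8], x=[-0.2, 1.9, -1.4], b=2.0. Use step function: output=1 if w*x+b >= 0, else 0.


z = w . x + b
= 1.3*-0.2 + -0.7*1.9 + 1.8*-1.4 + 2.0
= -0.26 + -1.33 + -2.52 + 2.0
= -4.11 + 2.0
= -2.11
Since z = -2.11 < 0, output = 0

0


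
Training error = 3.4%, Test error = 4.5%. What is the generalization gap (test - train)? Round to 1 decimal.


Generalization gap = test_error - train_error
= 4.5 - 3.4
= 1.1%
A small gap suggests good generalization.

1.1


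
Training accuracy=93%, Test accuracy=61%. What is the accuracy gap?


Gap = train_accuracy - test_accuracy
= 93 - 61
= 32%
This large gap strongly indicates overfitting.

32


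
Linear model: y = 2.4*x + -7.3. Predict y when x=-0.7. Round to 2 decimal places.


y = 2.4 * -0.7 + (-7.3)
= -1.68 + (-7.3)
= -8.98

-8.98


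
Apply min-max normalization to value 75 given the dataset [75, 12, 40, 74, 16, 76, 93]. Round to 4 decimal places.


Min = 12, Max = 93
Range = 93 - 12 = 81
Scaled = (x - min) / (max - min)
= (75 - 12) / 81
= 63 / 81
= 0.7778

0.7778


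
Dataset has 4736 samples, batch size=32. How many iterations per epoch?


Iterations per epoch = dataset_size / batch_size
= 4736 / 32
= 148

148


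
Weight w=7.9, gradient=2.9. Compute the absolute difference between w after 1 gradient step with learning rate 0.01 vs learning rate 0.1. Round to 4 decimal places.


With lr=0.01: w_new = 7.9 - 0.01 * 2.9 = 7.871
With lr=0.1: w_new = 7.9 - 0.1 * 2.9 = 7.61
Absolute difference = |7.871 - 7.61|
= 0.2610

0.2610


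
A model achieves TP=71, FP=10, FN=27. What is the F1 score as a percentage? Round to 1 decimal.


Precision = TP / (TP + FP) = 71 / 81 = 0.8765
Recall = TP / (TP + FN) = 71 / 98 = 0.7245
F1 = 2 * P * R / (P + R)
= 2 * 0.8765 * 0.7245 / (0.8765 + 0.7245)
= 1.2701 / 1.601
= 0.7933
As percentage: 79.3%

79.3


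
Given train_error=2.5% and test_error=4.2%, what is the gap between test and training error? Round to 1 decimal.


Generalization gap = test_error - train_error
= 4.2 - 2.5
= 1.7%
A small gap suggests good generalization.

1.7


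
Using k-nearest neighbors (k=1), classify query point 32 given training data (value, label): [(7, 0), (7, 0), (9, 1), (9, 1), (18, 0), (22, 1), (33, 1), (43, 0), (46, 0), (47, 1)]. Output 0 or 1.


Distances from query 32:
Point 33 (class 1): distance = 1
K=1 nearest neighbors: classes = [1]
Votes for class 1: 1 / 1
Majority vote => class 1

1


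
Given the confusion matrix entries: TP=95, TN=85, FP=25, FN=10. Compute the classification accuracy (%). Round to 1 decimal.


Accuracy = (TP + TN) / (TP + TN + FP + FN) * 100
= (95 + 85) / (95 + 85 + 25 + 10)
= 180 / 215
= 0.8372
= 83.7%

83.7


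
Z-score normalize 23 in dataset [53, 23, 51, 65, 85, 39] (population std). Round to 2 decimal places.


Mean = (53 + 23 + 51 + 65 + 85 + 39) / 6 = 52.6667
Variance = sum((x_i - mean)^2) / n = 377.8889
Std = sqrt(377.8889) = 19.4394
Z = (x - mean) / std
= (23 - 52.6667) / 19.4394
= -29.6667 / 19.4394
= -1.53

-1.53


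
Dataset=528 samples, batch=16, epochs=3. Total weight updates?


Iterations per epoch = 528 / 16 = 33
Total updates = iterations_per_epoch * epochs
= 33 * 3
= 99

99


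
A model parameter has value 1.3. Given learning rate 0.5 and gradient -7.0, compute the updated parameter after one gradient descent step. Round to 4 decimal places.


w_new = w_old - lr * gradient
= 1.3 - 0.5 * -7.0
= 1.3 - (-3.5)
= 4.8000

4.8000


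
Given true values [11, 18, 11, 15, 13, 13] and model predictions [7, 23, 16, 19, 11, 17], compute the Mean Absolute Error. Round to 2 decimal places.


Absolute errors: [4, 5, 5, 4, 2, 4]
Sum of absolute errors = 24
MAE = 24 / 6 = 4.00

4.00


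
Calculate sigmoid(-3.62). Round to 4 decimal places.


sigmoid(z) = 1 / (1 + exp(-z))
exp(-(-3.62)) = exp(3.62) = 37.3376
1 + 37.3376 = 38.3376
1 / 38.3376 = 0.0261

0.0261


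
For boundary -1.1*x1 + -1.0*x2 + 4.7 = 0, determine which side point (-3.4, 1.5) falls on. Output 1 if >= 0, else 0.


Compute -1.1 * -3.4 + -1.0 * 1.5 + 4.7
= 3.74 + -1.5 + 4.7
= 6.94
Since 6.94 >= 0, the point is on the positive side.

1


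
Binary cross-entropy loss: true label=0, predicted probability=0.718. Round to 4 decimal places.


For y=0: Loss = -log(1-p)
= -log(1 - 0.718)
= -log(0.282)
= -(-1.2658)
= 1.2658

1.2658


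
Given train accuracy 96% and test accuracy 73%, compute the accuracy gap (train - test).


Gap = train_accuracy - test_accuracy
= 96 - 73
= 23%
This large gap strongly indicates overfitting.

23


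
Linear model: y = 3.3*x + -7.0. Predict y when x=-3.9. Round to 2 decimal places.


y = 3.3 * -3.9 + (-7.0)
= -12.87 + (-7.0)
= -19.87

-19.87


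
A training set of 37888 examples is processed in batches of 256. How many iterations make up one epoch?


Iterations per epoch = dataset_size / batch_size
= 37888 / 256
= 148

148


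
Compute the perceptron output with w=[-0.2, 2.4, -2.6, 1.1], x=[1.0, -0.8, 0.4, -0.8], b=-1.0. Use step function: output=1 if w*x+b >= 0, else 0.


z = w . x + b
= -0.2*1.0 + 2.4*-0.8 + -2.6*0.4 + 1.1*-0.8 + -1.0
= -0.2 + -1.92 + -1.04 + -0.88 + -1.0
= -4.04 + -1.0
= -5.04
Since z = -5.04 < 0, output = 0

0


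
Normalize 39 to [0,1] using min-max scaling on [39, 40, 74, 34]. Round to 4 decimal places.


Min = 34, Max = 74
Range = 74 - 34 = 40
Scaled = (x - min) / (max - min)
= (39 - 34) / 40
= 5 / 40
= 0.1250

0.1250


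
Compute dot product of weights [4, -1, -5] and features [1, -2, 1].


Element-wise products:
4 * 1 = 4
-1 * -2 = 2
-5 * 1 = -5
Sum = 4 + 2 + -5
= 1

1


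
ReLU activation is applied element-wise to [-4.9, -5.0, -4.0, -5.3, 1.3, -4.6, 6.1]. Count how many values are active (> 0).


ReLU(x) = max(0, x) for each element:
ReLU(-4.9) = 0
ReLU(-5.0) = 0
ReLU(-4.0) = 0
ReLU(-5.3) = 0
ReLU(1.3) = 1.3
ReLU(-4.6) = 0
ReLU(6.1) = 6.1
Active neurons (>0): 2

2


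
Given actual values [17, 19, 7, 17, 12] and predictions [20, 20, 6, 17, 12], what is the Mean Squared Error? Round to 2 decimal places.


Differences: [-3, -1, 1, 0, 0]
Squared errors: [9, 1, 1, 0, 0]
Sum of squared errors = 11
MSE = 11 / 5 = 2.20

2.20


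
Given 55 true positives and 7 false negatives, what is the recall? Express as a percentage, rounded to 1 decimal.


Recall = TP / (TP + FN) * 100
= 55 / (55 + 7)
= 55 / 62
= 0.8871
= 88.7%

88.7


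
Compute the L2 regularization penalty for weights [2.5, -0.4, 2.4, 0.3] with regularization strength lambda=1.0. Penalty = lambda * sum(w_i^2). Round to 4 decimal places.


Squaring each weight:
2.5^2 = 6.25
(-0.4)^2 = 0.16
2.4^2 = 5.76
0.3^2 = 0.09
Sum of squares = 12.26
Penalty = 1.0 * 12.26 = 12.2600

12.2600


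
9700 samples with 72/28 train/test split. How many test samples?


Train samples = 9700 * 72% = 6984
Test samples = 9700 - 6984
= 2716

2716


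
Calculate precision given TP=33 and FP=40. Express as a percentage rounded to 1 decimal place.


Precision = TP / (TP + FP) * 100
= 33 / (33 + 40)
= 33 / 73
= 0.4521
= 45.2%

45.2


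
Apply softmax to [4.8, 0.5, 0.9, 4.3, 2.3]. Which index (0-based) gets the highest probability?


Softmax is a monotonic transformation, so it preserves the argmax.
We need to find the index of the maximum logit.
Index 0: 4.8
Index 1: 0.5
Index 2: 0.9
Index 3: 4.3
Index 4: 2.3
Maximum logit = 4.8 at index 0

0


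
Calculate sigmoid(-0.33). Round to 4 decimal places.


sigmoid(z) = 1 / (1 + exp(-z))
exp(-(-0.33)) = exp(0.33) = 1.391
1 + 1.391 = 2.391
1 / 2.391 = 0.4182

0.4182


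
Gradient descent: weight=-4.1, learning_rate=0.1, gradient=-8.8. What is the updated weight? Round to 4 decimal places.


w_new = w_old - lr * gradient
= -4.1 - 0.1 * -8.8
= -4.1 - (-0.88)
= -3.2200

-3.2200


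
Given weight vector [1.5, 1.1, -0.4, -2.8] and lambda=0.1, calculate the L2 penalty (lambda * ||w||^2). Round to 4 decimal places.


Squaring each weight:
1.5^2 = 2.25
1.1^2 = 1.21
(-0.4)^2 = 0.16
(-2.8)^2 = 7.84
Sum of squares = 11.46
Penalty = 0.1 * 11.46 = 1.1460

1.1460


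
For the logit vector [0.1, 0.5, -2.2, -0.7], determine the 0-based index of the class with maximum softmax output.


Softmax is a monotonic transformation, so it preserves the argmax.
We need to find the index of the maximum logit.
Index 0: 0.1
Index 1: 0.5
Index 2: -2.2
Index 3: -0.7
Maximum logit = 0.5 at index 1

1


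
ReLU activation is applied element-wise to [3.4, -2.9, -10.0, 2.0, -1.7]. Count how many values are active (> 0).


ReLU(x) = max(0, x) for each element:
ReLU(3.4) = 3.4
ReLU(-2.9) = 0
ReLU(-10.0) = 0
ReLU(2.0) = 2.0
ReLU(-1.7) = 0
Active neurons (>0): 2

2


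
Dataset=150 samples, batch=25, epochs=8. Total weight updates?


Iterations per epoch = 150 / 25 = 6
Total updates = iterations_per_epoch * epochs
= 6 * 8
= 48

48


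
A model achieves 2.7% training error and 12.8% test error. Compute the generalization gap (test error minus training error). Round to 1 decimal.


Generalization gap = test_error - train_error
= 12.8 - 2.7
= 10.1%
A large gap suggests overfitting.

10.1


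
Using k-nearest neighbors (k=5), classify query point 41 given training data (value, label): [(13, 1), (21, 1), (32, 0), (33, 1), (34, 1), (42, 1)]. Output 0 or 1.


Distances from query 41:
Point 42 (class 1): distance = 1
Point 34 (class 1): distance = 7
Point 33 (class 1): distance = 8
Point 32 (class 0): distance = 9
Point 21 (class 1): distance = 20
K=5 nearest neighbors: classes = [1, 1, 1, 0, 1]
Votes for class 1: 4 / 5
Majority vote => class 1

1


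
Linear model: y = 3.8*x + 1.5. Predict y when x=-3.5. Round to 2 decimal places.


y = 3.8 * -3.5 + (1.5)
= -13.3 + (1.5)
= -11.80

-11.80


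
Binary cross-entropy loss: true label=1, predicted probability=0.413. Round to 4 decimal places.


For y=1: Loss = -log(p)
= -log(0.413)
= -(-0.8843)
= 0.8843

0.8843


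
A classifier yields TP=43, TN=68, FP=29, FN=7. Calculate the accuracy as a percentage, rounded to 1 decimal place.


Accuracy = (TP + TN) / (TP + TN + FP + FN) * 100
= (43 + 68) / (43 + 68 + 29 + 7)
= 111 / 147
= 0.7551
= 75.5%

75.5


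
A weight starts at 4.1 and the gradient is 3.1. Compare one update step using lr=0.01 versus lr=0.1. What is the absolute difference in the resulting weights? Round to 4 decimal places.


With lr=0.01: w_new = 4.1 - 0.01 * 3.1 = 4.069
With lr=0.1: w_new = 4.1 - 0.1 * 3.1 = 3.79
Absolute difference = |4.069 - 3.79|
= 0.2790

0.2790


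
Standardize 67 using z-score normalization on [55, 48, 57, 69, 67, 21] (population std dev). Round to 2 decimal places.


Mean = (55 + 48 + 57 + 69 + 67 + 21) / 6 = 52.8333
Variance = sum((x_i - mean)^2) / n = 253.4722
Std = sqrt(253.4722) = 15.9208
Z = (x - mean) / std
= (67 - 52.8333) / 15.9208
= 14.1667 / 15.9208
= 0.89

0.89


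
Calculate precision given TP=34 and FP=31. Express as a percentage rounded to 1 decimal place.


Precision = TP / (TP + FP) * 100
= 34 / (34 + 31)
= 34 / 65
= 0.5231
= 52.3%

52.3


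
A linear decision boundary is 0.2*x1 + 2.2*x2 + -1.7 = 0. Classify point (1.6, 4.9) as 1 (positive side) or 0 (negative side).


Compute 0.2 * 1.6 + 2.2 * 4.9 + -1.7
= 0.32 + 10.78 + -1.7
= 9.4
Since 9.4 >= 0, the point is on the positive side.

1


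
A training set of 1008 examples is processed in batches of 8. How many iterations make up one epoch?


Iterations per epoch = dataset_size / batch_size
= 1008 / 8
= 126

126


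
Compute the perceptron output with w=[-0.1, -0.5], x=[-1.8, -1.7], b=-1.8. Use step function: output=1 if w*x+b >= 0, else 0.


z = w . x + b
= -0.1*-1.8 + -0.5*-1.7 + -1.8
= 0.18 + 0.85 + -1.8
= 1.03 + -1.8
= -0.77
Since z = -0.77 < 0, output = 0

0


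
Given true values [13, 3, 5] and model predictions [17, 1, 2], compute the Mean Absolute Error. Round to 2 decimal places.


Absolute errors: [4, 2, 3]
Sum of absolute errors = 9
MAE = 9 / 3 = 3.00

3.00


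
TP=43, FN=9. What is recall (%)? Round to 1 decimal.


Recall = TP / (TP + FN) * 100
= 43 / (43 + 9)
= 43 / 52
= 0.8269
= 82.7%

82.7


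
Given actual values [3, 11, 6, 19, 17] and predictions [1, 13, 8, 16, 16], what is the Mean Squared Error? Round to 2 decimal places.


Differences: [2, -2, -2, 3, 1]
Squared errors: [4, 4, 4, 9, 1]
Sum of squared errors = 22
MSE = 22 / 5 = 4.40

4.40


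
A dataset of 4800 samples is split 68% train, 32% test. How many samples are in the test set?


Train samples = 4800 * 68% = 3264
Test samples = 4800 - 3264
= 1536

1536


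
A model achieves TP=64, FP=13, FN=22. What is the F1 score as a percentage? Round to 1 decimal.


Precision = TP / (TP + FP) = 64 / 77 = 0.8312
Recall = TP / (TP + FN) = 64 / 86 = 0.7442
F1 = 2 * P * R / (P + R)
= 2 * 0.8312 * 0.7442 / (0.8312 + 0.7442)
= 1.2371 / 1.5754
= 0.7853
As percentage: 78.5%

78.5


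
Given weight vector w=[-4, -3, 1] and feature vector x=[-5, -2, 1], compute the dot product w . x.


Element-wise products:
-4 * -5 = 20
-3 * -2 = 6
1 * 1 = 1
Sum = 20 + 6 + 1
= 27

27


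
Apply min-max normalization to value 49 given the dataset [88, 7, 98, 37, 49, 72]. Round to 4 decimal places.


Min = 7, Max = 98
Range = 98 - 7 = 91
Scaled = (x - min) / (max - min)
= (49 - 7) / 91
= 42 / 91
= 0.4615

0.4615


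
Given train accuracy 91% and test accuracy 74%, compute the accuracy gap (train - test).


Gap = train_accuracy - test_accuracy
= 91 - 74
= 17%
This gap suggests the model is overfitting.

17


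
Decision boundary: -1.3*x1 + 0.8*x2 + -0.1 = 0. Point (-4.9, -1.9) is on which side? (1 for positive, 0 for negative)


Compute -1.3 * -4.9 + 0.8 * -1.9 + -0.1
= 6.37 + -1.52 + -0.1
= 4.75
Since 4.75 >= 0, the point is on the positive side.

1


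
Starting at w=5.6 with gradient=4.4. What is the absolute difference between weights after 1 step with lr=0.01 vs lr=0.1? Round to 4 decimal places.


With lr=0.01: w_new = 5.6 - 0.01 * 4.4 = 5.556
With lr=0.1: w_new = 5.6 - 0.1 * 4.4 = 5.16
Absolute difference = |5.556 - 5.16|
= 0.3960

0.3960


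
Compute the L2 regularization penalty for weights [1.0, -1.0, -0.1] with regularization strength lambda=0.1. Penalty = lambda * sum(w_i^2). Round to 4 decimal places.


Squaring each weight:
1.0^2 = 1.0
(-1.0)^2 = 1.0
(-0.1)^2 = 0.01
Sum of squares = 2.01
Penalty = 0.1 * 2.01 = 0.2010

0.2010


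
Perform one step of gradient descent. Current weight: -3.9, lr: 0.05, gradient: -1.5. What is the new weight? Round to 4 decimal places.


w_new = w_old - lr * gradient
= -3.9 - 0.05 * -1.5
= -3.9 - (-0.075)
= -3.8250

-3.8250


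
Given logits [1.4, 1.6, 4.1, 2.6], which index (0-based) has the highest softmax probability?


Softmax is a monotonic transformation, so it preserves the argmax.
We need to find the index of the maximum logit.
Index 0: 1.4
Index 1: 1.6
Index 2: 4.1
Index 3: 2.6
Maximum logit = 4.1 at index 2

2


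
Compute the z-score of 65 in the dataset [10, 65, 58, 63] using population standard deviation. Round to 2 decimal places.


Mean = (10 + 65 + 58 + 63) / 4 = 49.0
Variance = sum((x_i - mean)^2) / n = 513.5
Std = sqrt(513.5) = 22.6605
Z = (x - mean) / std
= (65 - 49.0) / 22.6605
= 16.0 / 22.6605
= 0.71

0.71


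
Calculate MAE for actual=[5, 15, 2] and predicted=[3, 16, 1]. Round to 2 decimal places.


Absolute errors: [2, 1, 1]
Sum of absolute errors = 4
MAE = 4 / 3 = 1.33

1.33


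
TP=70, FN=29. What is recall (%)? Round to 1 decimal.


Recall = TP / (TP + FN) * 100
= 70 / (70 + 29)
= 70 / 99
= 0.7071
= 70.7%

70.7


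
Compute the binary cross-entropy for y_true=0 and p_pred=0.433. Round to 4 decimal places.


For y=0: Loss = -log(1-p)
= -log(1 - 0.433)
= -log(0.567)
= -(-0.5674)
= 0.5674

0.5674


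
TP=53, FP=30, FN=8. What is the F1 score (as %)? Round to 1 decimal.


Precision = TP / (TP + FP) = 53 / 83 = 0.6386
Recall = TP / (TP + FN) = 53 / 61 = 0.8689
F1 = 2 * P * R / (P + R)
= 2 * 0.6386 * 0.8689 / (0.6386 + 0.8689)
= 1.1096 / 1.5074
= 0.7361
As percentage: 73.6%

73.6


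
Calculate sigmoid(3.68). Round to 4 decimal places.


sigmoid(z) = 1 / (1 + exp(-z))
exp(-(3.68)) = exp(-3.68) = 0.0252
1 + 0.0252 = 1.0252
1 / 1.0252 = 0.9754

0.9754


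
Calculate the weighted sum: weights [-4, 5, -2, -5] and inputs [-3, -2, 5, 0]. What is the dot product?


Element-wise products:
-4 * -3 = 12
5 * -2 = -10
-2 * 5 = -10
-5 * 0 = 0
Sum = 12 + -10 + -10 + 0
= -8

-8


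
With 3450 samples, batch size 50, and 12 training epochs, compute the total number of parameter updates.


Iterations per epoch = 3450 / 50 = 69
Total updates = iterations_per_epoch * epochs
= 69 * 12
= 828

828


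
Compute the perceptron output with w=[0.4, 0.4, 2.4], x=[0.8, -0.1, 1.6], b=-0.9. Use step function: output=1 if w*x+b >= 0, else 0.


z = w . x + b
= 0.4*0.8 + 0.4*-0.1 + 2.4*1.6 + -0.9
= 0.32 + -0.04 + 3.84 + -0.9
= 4.12 + -0.9
= 3.22
Since z = 3.22 >= 0, output = 1

1


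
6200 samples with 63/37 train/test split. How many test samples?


Train samples = 6200 * 63% = 3906
Test samples = 6200 - 3906
= 2294

2294


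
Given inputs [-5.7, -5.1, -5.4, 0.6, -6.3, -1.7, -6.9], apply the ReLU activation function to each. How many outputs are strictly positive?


ReLU(x) = max(0, x) for each element:
ReLU(-5.7) = 0
ReLU(-5.1) = 0
ReLU(-5.4) = 0
ReLU(0.6) = 0.6
ReLU(-6.3) = 0
ReLU(-1.7) = 0
ReLU(-6.9) = 0
Active neurons (>0): 1

1


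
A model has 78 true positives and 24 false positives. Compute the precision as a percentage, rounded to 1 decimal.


Precision = TP / (TP + FP) * 100
= 78 / (78 + 24)
= 78 / 102
= 0.7647
= 76.5%

76.5


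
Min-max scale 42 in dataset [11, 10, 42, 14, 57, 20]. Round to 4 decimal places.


Min = 10, Max = 57
Range = 57 - 10 = 47
Scaled = (x - min) / (max - min)
= (42 - 10) / 47
= 32 / 47
= 0.6809

0.6809


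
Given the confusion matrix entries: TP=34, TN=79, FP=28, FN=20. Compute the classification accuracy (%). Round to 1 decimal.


Accuracy = (TP + TN) / (TP + TN + FP + FN) * 100
= (34 + 79) / (34 + 79 + 28 + 20)
= 113 / 161
= 0.7019
= 70.2%

70.2


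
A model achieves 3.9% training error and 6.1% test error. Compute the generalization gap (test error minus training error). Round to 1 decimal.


Generalization gap = test_error - train_error
= 6.1 - 3.9
= 2.2%
A moderate gap.

2.2


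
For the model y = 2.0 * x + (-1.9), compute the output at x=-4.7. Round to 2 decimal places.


y = 2.0 * -4.7 + (-1.9)
= -9.4 + (-1.9)
= -11.30

-11.30


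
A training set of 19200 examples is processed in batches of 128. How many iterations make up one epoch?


Iterations per epoch = dataset_size / batch_size
= 19200 / 128
= 150

150


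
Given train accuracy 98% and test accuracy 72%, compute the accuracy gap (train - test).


Gap = train_accuracy - test_accuracy
= 98 - 72
= 26%
This large gap strongly indicates overfitting.

26


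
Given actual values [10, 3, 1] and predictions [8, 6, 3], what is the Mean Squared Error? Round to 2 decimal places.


Differences: [2, -3, -2]
Squared errors: [4, 9, 4]
Sum of squared errors = 17
MSE = 17 / 3 = 5.67

5.67


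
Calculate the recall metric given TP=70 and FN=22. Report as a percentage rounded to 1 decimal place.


Recall = TP / (TP + FN) * 100
= 70 / (70 + 22)
= 70 / 92
= 0.7609
= 76.1%

76.1


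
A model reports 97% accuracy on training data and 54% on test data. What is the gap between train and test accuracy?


Gap = train_accuracy - test_accuracy
= 97 - 54
= 43%
This large gap strongly indicates overfitting.

43


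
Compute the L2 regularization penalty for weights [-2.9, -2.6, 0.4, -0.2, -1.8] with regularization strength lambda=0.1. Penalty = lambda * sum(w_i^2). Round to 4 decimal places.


Squaring each weight:
(-2.9)^2 = 8.41
(-2.6)^2 = 6.76
0.4^2 = 0.16
(-0.2)^2 = 0.04
(-1.8)^2 = 3.24
Sum of squares = 18.61
Penalty = 0.1 * 18.61 = 1.8610

1.8610


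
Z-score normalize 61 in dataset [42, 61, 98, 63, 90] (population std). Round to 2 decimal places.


Mean = (42 + 61 + 98 + 63 + 90) / 5 = 70.8
Variance = sum((x_i - mean)^2) / n = 418.96
Std = sqrt(418.96) = 20.4685
Z = (x - mean) / std
= (61 - 70.8) / 20.4685
= -9.8 / 20.4685
= -0.48

-0.48


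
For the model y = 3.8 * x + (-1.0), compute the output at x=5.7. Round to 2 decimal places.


y = 3.8 * 5.7 + (-1.0)
= 21.66 + (-1.0)
= 20.66

20.66


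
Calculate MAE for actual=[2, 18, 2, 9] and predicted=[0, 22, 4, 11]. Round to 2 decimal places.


Absolute errors: [2, 4, 2, 2]
Sum of absolute errors = 10
MAE = 10 / 4 = 2.50

2.50


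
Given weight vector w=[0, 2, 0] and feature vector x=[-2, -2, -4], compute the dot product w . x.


Element-wise products:
0 * -2 = 0
2 * -2 = -4
0 * -4 = 0
Sum = 0 + -4 + 0
= -4

-4


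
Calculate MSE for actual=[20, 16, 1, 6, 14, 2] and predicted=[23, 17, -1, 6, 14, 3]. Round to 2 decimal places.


Differences: [-3, -1, 2, 0, 0, -1]
Squared errors: [9, 1, 4, 0, 0, 1]
Sum of squared errors = 15
MSE = 15 / 6 = 2.50

2.50


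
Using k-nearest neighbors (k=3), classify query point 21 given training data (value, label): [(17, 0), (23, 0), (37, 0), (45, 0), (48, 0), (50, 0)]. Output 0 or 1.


Distances from query 21:
Point 23 (class 0): distance = 2
Point 17 (class 0): distance = 4
Point 37 (class 0): distance = 16
K=3 nearest neighbors: classes = [0, 0, 0]
Votes for class 1: 0 / 3
Majority vote => class 0

0


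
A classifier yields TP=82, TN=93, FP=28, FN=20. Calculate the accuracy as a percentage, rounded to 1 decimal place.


Accuracy = (TP + TN) / (TP + TN + FP + FN) * 100
= (82 + 93) / (82 + 93 + 28 + 20)
= 175 / 223
= 0.7848
= 78.5%

78.5


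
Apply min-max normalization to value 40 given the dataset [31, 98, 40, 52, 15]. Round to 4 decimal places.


Min = 15, Max = 98
Range = 98 - 15 = 83
Scaled = (x - min) / (max - min)
= (40 - 15) / 83
= 25 / 83
= 0.3012

0.3012


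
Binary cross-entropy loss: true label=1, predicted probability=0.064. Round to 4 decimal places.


For y=1: Loss = -log(p)
= -log(0.064)
= -(-2.7489)
= 2.7489

2.7489


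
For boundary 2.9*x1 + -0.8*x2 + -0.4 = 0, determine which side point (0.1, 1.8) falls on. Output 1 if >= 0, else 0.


Compute 2.9 * 0.1 + -0.8 * 1.8 + -0.4
= 0.29 + -1.44 + -0.4
= -1.55
Since -1.55 < 0, the point is on the negative side.

0


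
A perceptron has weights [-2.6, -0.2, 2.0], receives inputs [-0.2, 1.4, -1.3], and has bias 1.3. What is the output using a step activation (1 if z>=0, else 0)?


z = w . x + b
= -2.6*-0.2 + -0.2*1.4 + 2.0*-1.3 + 1.3
= 0.52 + -0.28 + -2.6 + 1.3
= -2.36 + 1.3
= -1.06
Since z = -1.06 < 0, output = 0

0


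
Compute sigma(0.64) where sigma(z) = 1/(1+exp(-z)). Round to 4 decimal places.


sigmoid(z) = 1 / (1 + exp(-z))
exp(-(0.64)) = exp(-0.64) = 0.5273
1 + 0.5273 = 1.5273
1 / 1.5273 = 0.6548

0.6548


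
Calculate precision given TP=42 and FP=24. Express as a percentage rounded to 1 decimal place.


Precision = TP / (TP + FP) * 100
= 42 / (42 + 24)
= 42 / 66
= 0.6364
= 63.6%

63.6


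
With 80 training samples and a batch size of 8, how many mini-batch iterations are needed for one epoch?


Iterations per epoch = dataset_size / batch_size
= 80 / 8
= 10

10


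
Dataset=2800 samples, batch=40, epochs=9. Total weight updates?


Iterations per epoch = 2800 / 40 = 70
Total updates = iterations_per_epoch * epochs
= 70 * 9
= 630

630


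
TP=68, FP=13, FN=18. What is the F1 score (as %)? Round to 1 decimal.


Precision = TP / (TP + FP) = 68 / 81 = 0.8395
Recall = TP / (TP + FN) = 68 / 86 = 0.7907
F1 = 2 * P * R / (P + R)
= 2 * 0.8395 * 0.7907 / (0.8395 + 0.7907)
= 1.3276 / 1.6302
= 0.8144
As percentage: 81.4%

81.4


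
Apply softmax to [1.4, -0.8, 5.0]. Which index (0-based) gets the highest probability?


Softmax is a monotonic transformation, so it preserves the argmax.
We need to find the index of the maximum logit.
Index 0: 1.4
Index 1: -0.8
Index 2: 5.0
Maximum logit = 5.0 at index 2

2


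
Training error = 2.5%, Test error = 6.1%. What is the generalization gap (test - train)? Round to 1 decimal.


Generalization gap = test_error - train_error
= 6.1 - 2.5
= 3.6%
A moderate gap.

3.6


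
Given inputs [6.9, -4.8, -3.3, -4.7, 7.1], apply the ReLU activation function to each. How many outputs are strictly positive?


ReLU(x) = max(0, x) for each element:
ReLU(6.9) = 6.9
ReLU(-4.8) = 0
ReLU(-3.3) = 0
ReLU(-4.7) = 0
ReLU(7.1) = 7.1
Active neurons (>0): 2

2


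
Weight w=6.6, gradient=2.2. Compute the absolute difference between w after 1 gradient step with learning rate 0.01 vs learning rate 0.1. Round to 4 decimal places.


With lr=0.01: w_new = 6.6 - 0.01 * 2.2 = 6.578
With lr=0.1: w_new = 6.6 - 0.1 * 2.2 = 6.38
Absolute difference = |6.578 - 6.38|
= 0.1980

0.1980


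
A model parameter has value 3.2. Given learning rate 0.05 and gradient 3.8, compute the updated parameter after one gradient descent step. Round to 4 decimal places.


w_new = w_old - lr * gradient
= 3.2 - 0.05 * 3.8
= 3.2 - (0.19)
= 3.0100

3.0100


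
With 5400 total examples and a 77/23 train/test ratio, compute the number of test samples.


Train samples = 5400 * 77% = 4158
Test samples = 5400 - 4158
= 1242

1242


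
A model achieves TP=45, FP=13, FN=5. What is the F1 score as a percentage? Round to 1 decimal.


Precision = TP / (TP + FP) = 45 / 58 = 0.7759
Recall = TP / (TP + FN) = 45 / 50 = 0.9
F1 = 2 * P * R / (P + R)
= 2 * 0.7759 * 0.9 / (0.7759 + 0.9)
= 1.3966 / 1.6759
= 0.8333
As percentage: 83.3%

83.3


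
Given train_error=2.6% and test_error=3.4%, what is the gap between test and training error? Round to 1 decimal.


Generalization gap = test_error - train_error
= 3.4 - 2.6
= 0.8%
A small gap suggests good generalization.

0.8


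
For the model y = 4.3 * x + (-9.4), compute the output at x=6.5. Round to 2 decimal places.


y = 4.3 * 6.5 + (-9.4)
= 27.95 + (-9.4)
= 18.55

18.55


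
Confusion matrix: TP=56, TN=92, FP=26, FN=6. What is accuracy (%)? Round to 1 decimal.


Accuracy = (TP + TN) / (TP + TN + FP + FN) * 100
= (56 + 92) / (56 + 92 + 26 + 6)
= 148 / 180
= 0.8222
= 82.2%

82.2


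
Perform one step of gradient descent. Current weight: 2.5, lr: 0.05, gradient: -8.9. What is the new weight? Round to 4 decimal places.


w_new = w_old - lr * gradient
= 2.5 - 0.05 * -8.9
= 2.5 - (-0.445)
= 2.9450

2.9450


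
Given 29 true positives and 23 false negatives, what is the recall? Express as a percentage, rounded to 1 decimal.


Recall = TP / (TP + FN) * 100
= 29 / (29 + 23)
= 29 / 52
= 0.5577
= 55.8%

55.8
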